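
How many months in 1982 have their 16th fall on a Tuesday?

3

Check the 16th of each month of 1982: Jan 16: Sat, Feb 16: Tue, Mar 16: Tue, Apr 16: Fri, May 16: Sun, Jun 16: Wed, Jul 16: Fri, Aug 16: Mon, Sep 16: Thu, Oct 16: Sat, Nov 16: Tue, Dec 16: Thu.
Tuesday occurs in February, March, November — 3 months.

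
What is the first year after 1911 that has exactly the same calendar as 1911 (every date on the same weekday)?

1922

Two years share a calendar iff Jan 1 falls on the same weekday and both are leap or both are common. 1911: Jan 1 is Sunday, common year.
1912: Jan 1 Monday, leap
1913: Jan 1 Wednesday, common
1914: Jan 1 Thursday, common
1915: Jan 1 Friday, common
1916: Jan 1 Saturday, leap
1917: Jan 1 Monday, common
1918: Jan 1 Tuesday, common
1919: Jan 1 Wednesday, common
1920: Jan 1 Thursday, leap
1921: Jan 1 Saturday, common
1922: Jan 1 Sunday, common
1922 matches on both conditions.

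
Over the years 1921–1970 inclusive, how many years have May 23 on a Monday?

8

Track May 23's weekday year by year (advancing +1, or +2 across a Feb 29):
  1921: Mon ✓  1922: Tue (+1)  1923: Wed (+1)  1924: Fri (+2)  1925: Sat (+1)
  1926: Sun (+1)  1927: Mon (+1) ✓  1928: Wed (+2)  1929: Thu (+1)  1930: Fri (+1)
  1931: Sat (+1)  1932: Mon (+2) ✓  1933: Tue (+1)  1934: Wed (+1)  … (22 more years) …
  1957: Thu (+1)  1958: Fri (+1)  1959: Sat (+1)  1960: Mon (+2) ✓  1961: Tue (+1)
  1962: Wed (+1)  1963: Thu (+1)  1964: Sat (+2)  1965: Sun (+1)  1966: Mon (+1) ✓
  1967: Tue (+1)  1968: Thu (+2)  1969: Fri (+1)  1970: Sat (+1)
Monday years: 1921, 1927, 1932, 1938, 1949, 1955, 1960, 1966 — 8 in total.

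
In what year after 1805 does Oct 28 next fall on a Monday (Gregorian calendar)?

From one year to the next, a fixed date's weekday advances by 1, or by 2 when a Feb 29 lies between the two dates.
1805: October 28 is Monday.
1806: Tuesday (+1)
1807: Wednesday (+1)
1808: Friday (+2)
1809: Saturday (+1)
1810: Sunday (+1)
1811: Monday (+1)
Oct 28 falls on a Monday in 1811.

1811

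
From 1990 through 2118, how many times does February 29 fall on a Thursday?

Leap years in 1990–2118: 31 of them.
Feb 29 weekday advances by 5 (mod 7) from one leap year to the next four years later (or differs when a century non-leap intervenes).
Leap-day weekdays: 1992:Sat 1996:Thu✓ 2000:Tue 2004:Sun 2008:Fri 2012:Wed 2016:Mon 2020:Sat 2024:Thu✓ 2028:Tue 2032:Sun 2036:Fri 2040:Wed …(5 more)… 2064:Fri 2068:Wed 2072:Mon 2076:Sat 2080:Thu✓ 2084:Tue 2088:Sun 2092:Fri 2096:Wed 2104:Fri 2108:Wed 2112:Mon 2116:Sat
Thursday: 1996, 2024, 2052, 2080 → 4.

4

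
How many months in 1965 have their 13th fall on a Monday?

2

Check the 13th of each month of 1965: Jan 13: Wed, Feb 13: Sat, Mar 13: Sat, Apr 13: Tue, May 13: Thu, Jun 13: Sun, Jul 13: Tue, Aug 13: Fri, Sep 13: Mon, Oct 13: Wed, Nov 13: Sat, Dec 13: Mon.
Monday occurs in September, December — 2 months.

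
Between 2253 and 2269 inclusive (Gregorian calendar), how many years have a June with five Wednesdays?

June has 30 days; it has five Wednesdays when Wednesday falls among the first (month-length − 28) days — i.e. when June 1 is one of Wednesday/Tuesday.
June 1 by year: 2253:Wed✓ 2254:Thu 2255:Fri 2256:Sun 2257:Mon 2258:Tue✓ 2259:Wed✓ 2260:Fri 2261:Sat 2262:Sun 2263:Mon 2264:Wed✓ 2265:Thu 2266:Fri 2267:Sat 2268:Mon 2269:Tue✓
Years with five Wednesdays: 2253, 2258, 2259, 2264, 2269 → 5.

5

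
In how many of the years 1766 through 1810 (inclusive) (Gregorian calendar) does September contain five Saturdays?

13

September has 30 days; it has five Saturdays when Saturday falls among the first (month-length − 28) days — i.e. when September 1 is one of Saturday/Friday.
September 1 by year: 1766:Mon 1767:Tue 1768:Thu 1769:Fri✓ 1770:Sat✓ 1771:Sun 1772:Tue 1773:Wed 1774:Thu 1775:Fri✓ 1776:Sun 1777:Mon 1778:Tue 1779:Wed 1780:Fri✓ …(15 more)… 1796:Thu 1797:Fri✓ 1798:Sat✓ 1799:Sun 1800:Mon 1801:Tue 1802:Wed 1803:Thu 1804:Sat✓ 1805:Sun 1806:Mon 1807:Tue 1808:Thu 1809:Fri✓ 1810:Sat✓
Years with five Saturdays: 1769, 1770, 1775, 1780, 1781, 1786, 1787, 1792, 1797, 1798, 1804, 1809, 1810 → 13.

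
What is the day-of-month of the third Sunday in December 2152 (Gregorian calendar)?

December 1, 2152 is a Friday, so the first Sunday is the 3rd.
The third Sunday is 3 + 14 = 17.

17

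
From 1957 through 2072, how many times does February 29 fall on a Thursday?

Leap years in 1957–2072: 29 of them.
Feb 29 weekday advances by 5 (mod 7) from one leap year to the next four years later (or differs when a century non-leap intervenes).
Leap-day weekdays: 1960:Mon 1964:Sat 1968:Thu✓ 1972:Tue 1976:Sun 1980:Fri 1984:Wed 1988:Mon 1992:Sat 1996:Thu✓ 2000:Tue 2004:Sun 2008:Fri …(3 more)… 2024:Thu✓ 2028:Tue 2032:Sun 2036:Fri 2040:Wed 2044:Mon 2048:Sat 2052:Thu✓ 2056:Tue 2060:Sun 2064:Fri 2068:Wed 2072:Mon
Thursday: 1968, 1996, 2024, 2052 → 4.

4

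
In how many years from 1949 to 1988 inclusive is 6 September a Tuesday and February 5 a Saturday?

Check each year's weekday for 6 September and February 5:
  1949: Tue/Sat ✓  1950: Wed/Sun  1951: Thu/Mon  1952: Sat/Tue  1953: Sun/Thu  1954: Mon/Fri  1955: Tue/Sat ✓  1956: Thu/Sun  1957: Fri/Tue  1958: Sat/Wed  1959: Sun/Thu  1960: Tue/Fri  1961: Wed/Sun  1962: Thu/Mon  …(12 more)…  1975: Sat/Wed  1976: Mon/Thu  1977: Tue/Sat ✓  1978: Wed/Sun  1979: Thu/Mon  1980: Sat/Tue  1981: Sun/Thu  1982: Mon/Fri  1983: Tue/Sat ✓  1984: Thu/Sun  1985: Fri/Tue  1986: Sat/Wed  1987: Sun/Thu  1988: Tue/Fri
Both conditions hold in: 1949, 1955, 1966, 1977, 1983 — 5.

5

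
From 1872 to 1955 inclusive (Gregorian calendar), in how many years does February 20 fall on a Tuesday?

13

Track February 20's weekday year by year (advancing +1, or +2 across a Feb 29):
  1872: Tue ✓  1873: Thu (+2)  1874: Fri (+1)  1875: Sat (+1)  1876: Sun (+1)
  1877: Tue (+2) ✓  1878: Wed (+1)  1879: Thu (+1)  1880: Fri (+1)  1881: Sun (+2)
  1882: Mon (+1)  1883: Tue (+1) ✓  1884: Wed (+1)  1885: Fri (+2)  … (56 more years) …
  1942: Fri (+1)  1943: Sat (+1)  1944: Sun (+1)  1945: Tue (+2) ✓  1946: Wed (+1)
  1947: Thu (+1)  1948: Fri (+1)  1949: Sun (+2)  1950: Mon (+1)  1951: Tue (+1) ✓
  1952: Wed (+1)  1953: Fri (+2)  1954: Sat (+1)  1955: Sun (+1)
Tuesday years: 1872, 1877, 1883, 1894, 1900, 1906, 1912, 1917, 1923, 1934, 1940, 1945, 1951 — 13 in total.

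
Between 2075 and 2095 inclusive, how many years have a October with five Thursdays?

9

October has 31 days; it has five Thursdays when Thursday falls among the first (month-length − 28) days — i.e. when October 1 is one of Thursday/Wednesday/Tuesday.
October 1 by year: 2075:Tue✓ 2076:Thu✓ 2077:Fri 2078:Sat 2079:Sun 2080:Tue✓ 2081:Wed✓ 2082:Thu✓ 2083:Fri 2084:Sun 2085:Mon 2086:Tue✓ 2087:Wed✓ 2088:Fri 2089:Sat 2090:Sun 2091:Mon 2092:Wed✓ 2093:Thu✓ 2094:Fri 2095:Sat
Years with five Thursdays: 2075, 2076, 2080, 2081, 2082, 2086, 2087, 2092, 2093 → 9.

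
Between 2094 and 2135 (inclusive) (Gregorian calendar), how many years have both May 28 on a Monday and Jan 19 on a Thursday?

2

Check each year's weekday for May 28 and Jan 19:
  2094: Fri/Tue  2095: Sat/Wed  2096: Mon/Thu ✓  2097: Tue/Sat  2098: Wed/Sun  2099: Thu/Mon  2100: Fri/Tue  2101: Sat/Wed  2102: Sun/Thu  2103: Mon/Fri  2104: Wed/Sat  2105: Thu/Mon  2106: Fri/Tue  2107: Sat/Wed  …(14 more)…  2122: Thu/Mon  2123: Fri/Tue  2124: Sun/Wed  2125: Mon/Fri  2126: Tue/Sat  2127: Wed/Sun  2128: Fri/Mon  2129: Sat/Wed  2130: Sun/Thu  2131: Mon/Fri  2132: Wed/Sat  2133: Thu/Mon  2134: Fri/Tue  2135: Sat/Wed
Both conditions hold in: 2096, 2108 — 2.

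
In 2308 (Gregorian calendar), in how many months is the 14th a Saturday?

Check the 14th of each month of 2308: Jan 14: Tue, Feb 14: Fri, Mar 14: Sat, Apr 14: Tue, May 14: Thu, Jun 14: Sun, Jul 14: Tue, Aug 14: Fri, Sep 14: Mon, Oct 14: Wed, Nov 14: Sat, Dec 14: Mon.
Saturday occurs in March, November — 2 months.

2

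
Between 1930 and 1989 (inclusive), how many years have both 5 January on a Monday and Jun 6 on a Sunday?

Check each year's weekday for 5 January and Jun 6:
  1930: Sun/Fri  1931: Mon/Sat  1932: Tue/Mon  1933: Thu/Tue  1934: Fri/Wed  1935: Sat/Thu  1936: Sun/Sat  1937: Tue/Sun  1938: Wed/Mon  1939: Thu/Tue  1940: Fri/Thu  1941: Sun/Fri  1942: Mon/Sat  1943: Tue/Sun  …(32 more)…  1976: Mon/Sun ✓  1977: Wed/Mon  1978: Thu/Tue  1979: Fri/Wed  1980: Sat/Fri  1981: Mon/Sat  1982: Tue/Sun  1983: Wed/Mon  1984: Thu/Wed  1985: Sat/Thu  1986: Sun/Fri  1987: Mon/Sat  1988: Tue/Mon  1989: Thu/Tue
Both conditions hold in: 1948, 1976 — 2.

2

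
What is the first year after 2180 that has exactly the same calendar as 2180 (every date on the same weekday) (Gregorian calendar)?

Two years share a calendar iff Jan 1 falls on the same weekday and both are leap or both are common. 2180: Jan 1 is Saturday, leap year.
2181: Jan 1 Monday, common
2182: Jan 1 Tuesday, common
2183: Jan 1 Wednesday, common
2184: Jan 1 Thursday, leap
2185: Jan 1 Saturday, common
2186: Jan 1 Sunday, common
2187: Jan 1 Monday, common
2188: Jan 1 Tuesday, leap
2189: Jan 1 Thursday, common
2190: Jan 1 Friday, common
2191: Jan 1 Saturday, common
2192: Jan 1 Sunday, leap
2193: Jan 1 Tuesday, common
2194: Jan 1 Wednesday, common
2195: Jan 1 Thursday, common
2196: Jan 1 Friday, leap
2197: Jan 1 Sunday, common
2198: Jan 1 Monday, common
2199: Jan 1 Tuesday, common
2200: Jan 1 Wednesday, common
2201: Jan 1 Thursday, common
2202: Jan 1 Friday, common
2203: Jan 1 Saturday, common
2204: Jan 1 Sunday, leap
2205: Jan 1 Tuesday, common
2206: Jan 1 Wednesday, common
2207: Jan 1 Thursday, common
2208: Jan 1 Friday, leap
2209: Jan 1 Sunday, common
2210: Jan 1 Monday, common
2211: Jan 1 Tuesday, common
2212: Jan 1 Wednesday, leap
2213: Jan 1 Friday, common
2214: Jan 1 Saturday, common
2215: Jan 1 Sunday, common
2216: Jan 1 Monday, leap
2217: Jan 1 Wednesday, common
2218: Jan 1 Thursday, common
2219: Jan 1 Friday, common
2220: Jan 1 Saturday, leap
2220 matches on both conditions.

2220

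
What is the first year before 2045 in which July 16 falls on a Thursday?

2043

From one year to the next, a fixed date's weekday advances by 1, or by 2 when a Feb 29 lies between the two dates.
2045: July 16 is Sunday.
2044: Saturday (−1)
2043: Thursday (−2)
July 16 falls on a Thursday in 2043.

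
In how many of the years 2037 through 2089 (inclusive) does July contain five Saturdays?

23

July has 31 days; it has five Saturdays when Saturday falls among the first (month-length − 28) days — i.e. when July 1 is one of Saturday/Friday/Thursday.
July 1 by year: 2037:Wed 2038:Thu✓ 2039:Fri✓ 2040:Sun 2041:Mon 2042:Tue 2043:Wed 2044:Fri✓ 2045:Sat✓ 2046:Sun 2047:Mon 2048:Wed 2049:Thu✓ 2050:Fri✓ 2051:Sat✓ …(23 more)… 2075:Mon 2076:Wed 2077:Thu✓ 2078:Fri✓ 2079:Sat✓ 2080:Mon 2081:Tue 2082:Wed 2083:Thu✓ 2084:Sat✓ 2085:Sun 2086:Mon 2087:Tue 2088:Thu✓ 2089:Fri✓
Years with five Saturdays: 2038, 2039, 2044, 2045, 2049, 2050, 2051, 2055, 2056, 2060, 2061, 2062, 2066, 2067, 2072, 2073, 2077, 2078, 2079, 2083, 2084, 2088, 2089 → 23.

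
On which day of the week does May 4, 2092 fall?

Sunday

January 1, 2092 is a Tuesday.
May 4 is day 125 of the year, i.e. 124 days after Jan 1.
124 mod 7 = 5, so advance 5 weekdays from Tuesday: Sunday.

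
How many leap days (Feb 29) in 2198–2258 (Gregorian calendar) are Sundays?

2

Leap years in 2198–2258: 14 of them.
Feb 29 weekday advances by 5 (mod 7) from one leap year to the next four years later (or differs when a century non-leap intervenes).
Leap-day weekdays: 2204:Wed 2208:Mon 2212:Sat 2216:Thu 2220:Tue 2224:Sun✓ 2228:Fri 2232:Wed 2236:Mon 2240:Sat 2244:Thu 2248:Tue 2252:Sun✓ 2256:Fri
Sunday: 2224, 2252 → 2.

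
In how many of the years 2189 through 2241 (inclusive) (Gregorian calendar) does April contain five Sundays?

14

April has 30 days; it has five Sundays when Sunday falls among the first (month-length − 28) days — i.e. when April 1 is one of Sunday/Saturday.
April 1 by year: 2189:Wed 2190:Thu 2191:Fri 2192:Sun✓ 2193:Mon 2194:Tue 2195:Wed 2196:Fri 2197:Sat✓ 2198:Sun✓ 2199:Mon 2200:Tue 2201:Wed 2202:Thu 2203:Fri …(23 more)… 2227:Sun✓ 2228:Tue 2229:Wed 2230:Thu 2231:Fri 2232:Sun✓ 2233:Mon 2234:Tue 2235:Wed 2236:Fri 2237:Sat✓ 2238:Sun✓ 2239:Mon 2240:Wed 2241:Thu
Years with five Sundays: 2192, 2197, 2198, 2204, 2209, 2210, 2215, 2220, 2221, 2226, 2227, 2232, 2237, 2238 → 14.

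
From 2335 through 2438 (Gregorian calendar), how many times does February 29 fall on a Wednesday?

3

Leap years in 2335–2438: 26 of them.
Feb 29 weekday advances by 5 (mod 7) from one leap year to the next four years later (or differs when a century non-leap intervenes).
Leap-day weekdays: 2336:Sat 2340:Thu 2344:Tue 2348:Sun 2352:Fri 2356:Wed✓ 2360:Mon 2364:Sat 2368:Thu 2372:Tue 2376:Sun 2380:Fri 2384:Wed✓ 2388:Mon 2392:Sat 2396:Thu 2400:Tue 2404:Sun 2408:Fri 2412:Wed✓ 2416:Mon 2420:Sat 2424:Thu 2428:Tue 2432:Sun 2436:Fri
Wednesday: 2356, 2384, 2412 → 3.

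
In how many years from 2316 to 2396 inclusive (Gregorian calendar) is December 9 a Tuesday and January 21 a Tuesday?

Check each year's weekday for December 9 and January 21:
  2316: Sat/Fri  2317: Sun/Sun  2318: Mon/Mon  2319: Tue/Tue ✓  2320: Thu/Wed  2321: Fri/Fri  2322: Sat/Sat  2323: Sun/Sun  2324: Tue/Mon  2325: Wed/Wed  2326: Thu/Thu  2327: Fri/Fri  2328: Sun/Sat  2329: Mon/Mon  …(53 more)…  2383: Fri/Fri  2384: Sun/Sat  2385: Mon/Mon  2386: Tue/Tue ✓  2387: Wed/Wed  2388: Fri/Thu  2389: Sat/Sat  2390: Sun/Sun  2391: Mon/Mon  2392: Wed/Tue  2393: Thu/Thu  2394: Fri/Fri  2395: Sat/Sat  2396: Mon/Sun
Both conditions hold in: 2319, 2330, 2341, 2347, 2358, 2369, 2375, 2386 — 8.

8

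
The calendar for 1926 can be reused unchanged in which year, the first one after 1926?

1937

Two years share a calendar iff Jan 1 falls on the same weekday and both are leap or both are common. 1926: Jan 1 is Friday, common year.
1927: Jan 1 Saturday, common
1928: Jan 1 Sunday, leap
1929: Jan 1 Tuesday, common
1930: Jan 1 Wednesday, common
1931: Jan 1 Thursday, common
1932: Jan 1 Friday, leap
1933: Jan 1 Sunday, common
1934: Jan 1 Monday, common
1935: Jan 1 Tuesday, common
1936: Jan 1 Wednesday, leap
1937: Jan 1 Friday, common
1937 matches on both conditions.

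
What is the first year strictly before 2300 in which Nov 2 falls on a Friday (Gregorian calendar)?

2294

From one year to the next, a fixed date's weekday advances by 1, or by 2 when a Feb 29 lies between the two dates.
2300: November 2 is Friday.
2299: Thursday (−1)
2298: Wednesday (−1)
2297: Tuesday (−1)
2296: Monday (−1)
2295: Saturday (−2)
2294: Friday (−1)
Nov 2 falls on a Friday in 2294.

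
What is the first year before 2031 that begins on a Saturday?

Jan 1 advances by 2 weekdays after a leap year and by 1 after a common year.
2031: Jan 1 is Wednesday.
2030: Tuesday
2029: Monday
2028: Saturday (leap)
2028 begins on a Saturday

2028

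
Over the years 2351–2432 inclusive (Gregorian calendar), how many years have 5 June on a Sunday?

Track 5 June's weekday year by year (advancing +1, or +2 across a Feb 29):
  2351: Tue  2352: Thu (+2)  2353: Fri (+1)  2354: Sat (+1)  2355: Sun (+1) ✓
  2356: Tue (+2)  2357: Wed (+1)  2358: Thu (+1)  2359: Fri (+1)  2360: Sun (+2) ✓
  2361: Mon (+1)  2362: Tue (+1)  2363: Wed (+1)  2364: Fri (+2)  … (54 more years) …
  2419: Wed (+1)  2420: Fri (+2)  2421: Sat (+1)  2422: Sun (+1) ✓  2423: Mon (+1)
  2424: Wed (+2)  2425: Thu (+1)  2426: Fri (+1)  2427: Sat (+1)  2428: Mon (+2)
  2429: Tue (+1)  2430: Wed (+1)  2431: Thu (+1)  2432: Sat (+2)
Sunday years: 2355, 2360, 2366, 2377, 2383, 2388, 2394, 2405, 2411, 2416, 2422 — 11 in total.

11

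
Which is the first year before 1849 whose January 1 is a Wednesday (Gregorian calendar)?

1845

Jan 1 advances by 2 weekdays after a leap year and by 1 after a common year.
1849: Jan 1 is Monday.
1848: Saturday (leap)
1847: Friday
1846: Thursday
1845: Wednesday
1845 begins on a Wednesday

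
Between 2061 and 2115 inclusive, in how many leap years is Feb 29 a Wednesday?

Leap years in 2061–2115: 12 of them.
Feb 29 weekday advances by 5 (mod 7) from one leap year to the next four years later (or differs when a century non-leap intervenes).
Leap-day weekdays: 2064:Fri 2068:Wed✓ 2072:Mon 2076:Sat 2080:Thu 2084:Tue 2088:Sun 2092:Fri 2096:Wed✓ 2104:Fri 2108:Wed✓ 2112:Mon
Wednesday: 2068, 2096, 2108 → 3.

3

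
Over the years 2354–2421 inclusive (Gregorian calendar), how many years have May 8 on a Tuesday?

Track May 8's weekday year by year (advancing +1, or +2 across a Feb 29):
  2354: Sat  2355: Sun (+1)  2356: Tue (+2) ✓  2357: Wed (+1)  2358: Thu (+1)
  2359: Fri (+1)  2360: Sun (+2)  2361: Mon (+1)  2362: Tue (+1) ✓  2363: Wed (+1)
  2364: Fri (+2)  2365: Sat (+1)  2366: Sun (+1)  2367: Mon (+1)  … (40 more years) …
  2408: Thu (+2)  2409: Fri (+1)  2410: Sat (+1)  2411: Sun (+1)  2412: Tue (+2) ✓
  2413: Wed (+1)  2414: Thu (+1)  2415: Fri (+1)  2416: Sun (+2)  2417: Mon (+1)
  2418: Tue (+1) ✓  2419: Wed (+1)  2420: Fri (+2)  2421: Sat (+1)
Tuesday years: 2356, 2362, 2373, 2379, 2384, 2390, 2401, 2407, 2412, 2418 — 10 in total.

10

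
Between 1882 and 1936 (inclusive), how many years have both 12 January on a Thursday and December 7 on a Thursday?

7

Check each year's weekday for 12 January and December 7:
  1882: Thu/Thu ✓  1883: Fri/Fri  1884: Sat/Sun  1885: Mon/Mon  1886: Tue/Tue  1887: Wed/Wed  1888: Thu/Fri  1889: Sat/Sat  1890: Sun/Sun  1891: Mon/Mon  1892: Tue/Wed  1893: Thu/Thu ✓  1894: Fri/Fri  1895: Sat/Sat  …(27 more)…  1923: Fri/Fri  1924: Sat/Sun  1925: Mon/Mon  1926: Tue/Tue  1927: Wed/Wed  1928: Thu/Fri  1929: Sat/Sat  1930: Sun/Sun  1931: Mon/Mon  1932: Tue/Wed  1933: Thu/Thu ✓  1934: Fri/Fri  1935: Sat/Sat  1936: Sun/Mon
Both conditions hold in: 1882, 1893, 1899, 1905, 1911, 1922, 1933 — 7.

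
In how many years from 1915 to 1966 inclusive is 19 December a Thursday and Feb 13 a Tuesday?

1

Check each year's weekday for 19 December and Feb 13:
  1915: Sun/Sat  1916: Tue/Sun  1917: Wed/Tue  1918: Thu/Wed  1919: Fri/Thu  1920: Sun/Fri  1921: Mon/Sun  1922: Tue/Mon  1923: Wed/Tue  1924: Fri/Wed  1925: Sat/Fri  1926: Sun/Sat  1927: Mon/Sun  1928: Wed/Mon  …(24 more)…  1953: Sat/Fri  1954: Sun/Sat  1955: Mon/Sun  1956: Wed/Mon  1957: Thu/Wed  1958: Fri/Thu  1959: Sat/Fri  1960: Mon/Sat  1961: Tue/Mon  1962: Wed/Tue  1963: Thu/Wed  1964: Sat/Thu  1965: Sun/Sat  1966: Mon/Sun
Both conditions hold in: 1940 — 1.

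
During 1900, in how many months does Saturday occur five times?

A month of length L has five Saturdays iff its first Saturday is on day ≤ L−28 (so day 1–3 in a 31-day month, 1–2 in a 30-day month, day 1 in a leap February).
Checking each month of 1900: Jan starts Mon (31d); Feb starts Thu (28d); Mar starts Thu (31d) ✓; Apr starts Sun (30d); May starts Tue (31d); Jun starts Fri (30d) ✓; Jul starts Sun (31d); Aug starts Wed (31d); Sep starts Sat (30d) ✓; Oct starts Mon (31d); Nov starts Thu (30d); Dec starts Sat (31d) ✓.
Five-Saturday months: March, June, September, December → 4.

4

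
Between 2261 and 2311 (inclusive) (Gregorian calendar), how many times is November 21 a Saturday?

8

Track November 21's weekday year by year (advancing +1, or +2 across a Feb 29):
  2261: Thu  2262: Fri (+1)  2263: Sat (+1) ✓  2264: Mon (+2)  2265: Tue (+1)
  2266: Wed (+1)  2267: Thu (+1)  2268: Sat (+2) ✓  2269: Sun (+1)  2270: Mon (+1)
  2271: Tue (+1)  2272: Thu (+2)  2273: Fri (+1)  2274: Sat (+1) ✓  … (23 more years) …
  2298: Mon (+1)  2299: Tue (+1)  2300: Wed (+1)  2301: Thu (+1)  2302: Fri (+1)
  2303: Sat (+1) ✓  2304: Mon (+2)  2305: Tue (+1)  2306: Wed (+1)  2307: Thu (+1)
  2308: Sat (+2) ✓  2309: Sun (+1)  2310: Mon (+1)  2311: Tue (+1)
Saturday years: 2263, 2268, 2274, 2285, 2291, 2296, 2303, 2308 — 8 in total.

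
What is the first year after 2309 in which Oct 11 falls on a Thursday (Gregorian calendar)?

2317

From one year to the next, a fixed date's weekday advances by 1, or by 2 when a Feb 29 lies between the two dates.
2309: October 11 is Monday.
2310: Tuesday (+1)
2311: Wednesday (+1)
2312: Friday (+2)
2313: Saturday (+1)
2314: Sunday (+1)
2315: Monday (+1)
2316: Wednesday (+2)
2317: Thursday (+1)
Oct 11 falls on a Thursday in 2317.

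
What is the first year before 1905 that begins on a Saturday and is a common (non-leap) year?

Jan 1 advances by 2 weekdays after a leap year and by 1 after a common year.
1905: Jan 1 is Sunday.
1904: Friday (leap)
1903: Thursday
1902: Wednesday
1901: Tuesday
1900: Monday
1899: Sunday
1898: Saturday
1898 begins on a Saturday and is a common year.

1898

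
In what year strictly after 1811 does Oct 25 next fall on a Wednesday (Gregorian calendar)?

1815

From one year to the next, a fixed date's weekday advances by 1, or by 2 when a Feb 29 lies between the two dates.
1811: October 25 is Friday.
1812: Sunday (+2)
1813: Monday (+1)
1814: Tuesday (+1)
1815: Wednesday (+1)
Oct 25 falls on a Wednesday in 1815.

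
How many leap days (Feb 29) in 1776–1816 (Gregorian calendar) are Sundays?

Leap years in 1776–1816: 10 of them.
Feb 29 weekday advances by 5 (mod 7) from one leap year to the next four years later (or differs when a century non-leap intervenes).
Leap-day weekdays: 1776:Thu 1780:Tue 1784:Sun✓ 1788:Fri 1792:Wed 1796:Mon 1804:Wed 1808:Mon 1812:Sat 1816:Thu
Sunday: 1784 → 1.

1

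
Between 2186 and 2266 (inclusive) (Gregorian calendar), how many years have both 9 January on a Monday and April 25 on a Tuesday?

Check each year's weekday for 9 January and April 25:
  2186: Mon/Tue ✓  2187: Tue/Wed  2188: Wed/Fri  2189: Fri/Sat  2190: Sat/Sun  2191: Sun/Mon  2192: Mon/Wed  2193: Wed/Thu  2194: Thu/Fri  2195: Fri/Sat  2196: Sat/Mon  2197: Mon/Tue ✓  2198: Tue/Wed  2199: Wed/Thu  …(53 more)…  2253: Sun/Mon  2254: Mon/Tue ✓  2255: Tue/Wed  2256: Wed/Fri  2257: Fri/Sat  2258: Sat/Sun  2259: Sun/Mon  2260: Mon/Wed  2261: Wed/Thu  2262: Thu/Fri  2263: Fri/Sat  2264: Sat/Mon  2265: Mon/Tue ✓  2266: Tue/Wed
Both conditions hold in: 2186, 2197, 2209, 2215, 2226, 2237, 2243, 2254, 2265 — 9.

9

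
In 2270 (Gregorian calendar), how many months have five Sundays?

4

A month of length L has five Sundays iff its first Sunday is on day ≤ L−28 (so day 1–3 in a 31-day month, 1–2 in a 30-day month, day 1 in a leap February).
Checking each month of 2270: Jan starts Sat (31d) ✓; Feb starts Tue (28d); Mar starts Tue (31d); Apr starts Fri (30d); May starts Sun (31d) ✓; Jun starts Wed (30d); Jul starts Fri (31d) ✓; Aug starts Mon (31d); Sep starts Thu (30d); Oct starts Sat (31d) ✓; Nov starts Tue (30d); Dec starts Thu (31d).
Five-Sunday months: January, May, July, October → 4.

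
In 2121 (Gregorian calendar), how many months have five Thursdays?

4

A month of length L has five Thursdays iff its first Thursday is on day ≤ L−28 (so day 1–3 in a 31-day month, 1–2 in a 30-day month, day 1 in a leap February).
Checking each month of 2121: Jan starts Wed (31d) ✓; Feb starts Sat (28d); Mar starts Sat (31d); Apr starts Tue (30d); May starts Thu (31d) ✓; Jun starts Sun (30d); Jul starts Tue (31d) ✓; Aug starts Fri (31d); Sep starts Mon (30d); Oct starts Wed (31d) ✓; Nov starts Sat (30d); Dec starts Mon (31d).
Five-Thursday months: January, May, July, October → 4.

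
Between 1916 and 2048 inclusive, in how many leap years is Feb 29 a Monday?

5

Leap years in 1916–2048: 34 of them.
Feb 29 weekday advances by 5 (mod 7) from one leap year to the next four years later (or differs when a century non-leap intervenes).
Leap-day weekdays: 1916:Tue 1920:Sun 1924:Fri 1928:Wed 1932:Mon✓ 1936:Sat 1940:Thu 1944:Tue 1948:Sun 1952:Fri 1956:Wed 1960:Mon✓ 1964:Sat …(8 more)… 2000:Tue 2004:Sun 2008:Fri 2012:Wed 2016:Mon✓ 2020:Sat 2024:Thu 2028:Tue 2032:Sun 2036:Fri 2040:Wed 2044:Mon✓ 2048:Sat
Monday: 1932, 1960, 1988, 2016, 2044 → 5.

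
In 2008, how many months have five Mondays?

A month of length L has five Mondays iff its first Monday is on day ≤ L−28 (so day 1–3 in a 31-day month, 1–2 in a 30-day month, day 1 in a leap February).
Checking each month of 2008: Jan starts Tue (31d); Feb starts Fri (29d); Mar starts Sat (31d) ✓; Apr starts Tue (30d); May starts Thu (31d); Jun starts Sun (30d) ✓; Jul starts Tue (31d); Aug starts Fri (31d); Sep starts Mon (30d) ✓; Oct starts Wed (31d); Nov starts Sat (30d); Dec starts Mon (31d) ✓.
Five-Monday months: March, June, September, December → 4.

4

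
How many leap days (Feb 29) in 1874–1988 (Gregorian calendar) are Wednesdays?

Leap years in 1874–1988: 28 of them.
Feb 29 weekday advances by 5 (mod 7) from one leap year to the next four years later (or differs when a century non-leap intervenes).
Leap-day weekdays: 1876:Tue 1880:Sun 1884:Fri 1888:Wed✓ 1892:Mon 1896:Sat 1904:Mon 1908:Sat 1912:Thu 1916:Tue 1920:Sun 1924:Fri 1928:Wed✓ 1932:Mon 1936:Sat 1940:Thu 1944:Tue 1948:Sun 1952:Fri 1956:Wed✓ 1960:Mon 1964:Sat 1968:Thu 1972:Tue 1976:Sun 1980:Fri 1984:Wed✓ 1988:Mon
Wednesday: 1888, 1928, 1956, 1984 → 4.

4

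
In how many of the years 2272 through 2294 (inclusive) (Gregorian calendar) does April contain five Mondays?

April has 30 days; it has five Mondays when Monday falls among the first (month-length − 28) days — i.e. when April 1 is one of Monday/Sunday.
April 1 by year: 2272:Mon✓ 2273:Tue 2274:Wed 2275:Thu 2276:Sat 2277:Sun✓ 2278:Mon✓ 2279:Tue 2280:Thu 2281:Fri 2282:Sat 2283:Sun✓ 2284:Tue 2285:Wed 2286:Thu 2287:Fri 2288:Sun✓ 2289:Mon✓ 2290:Tue 2291:Wed 2292:Fri 2293:Sat 2294:Sun✓
Years with five Mondays: 2272, 2277, 2278, 2283, 2288, 2289, 2294 → 7.

7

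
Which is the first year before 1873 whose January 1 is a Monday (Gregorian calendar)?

Jan 1 advances by 2 weekdays after a leap year and by 1 after a common year.
1873: Jan 1 is Wednesday.
1872: Monday (leap)
1872 begins on a Monday

1872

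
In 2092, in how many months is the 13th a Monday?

Check the 13th of each month of 2092: Jan 13: Sun, Feb 13: Wed, Mar 13: Thu, Apr 13: Sun, May 13: Tue, Jun 13: Fri, Jul 13: Sun, Aug 13: Wed, Sep 13: Sat, Oct 13: Mon, Nov 13: Thu, Dec 13: Sat.
Monday occurs in October — 1 month.

1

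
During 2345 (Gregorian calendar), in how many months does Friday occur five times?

A month of length L has five Fridays iff its first Friday is on day ≤ L−28 (so day 1–3 in a 31-day month, 1–2 in a 30-day month, day 1 in a leap February).
Checking each month of 2345: Jan starts Mon (31d); Feb starts Thu (28d); Mar starts Thu (31d) ✓; Apr starts Sun (30d); May starts Tue (31d); Jun starts Fri (30d) ✓; Jul starts Sun (31d); Aug starts Wed (31d) ✓; Sep starts Sat (30d); Oct starts Mon (31d); Nov starts Thu (30d) ✓; Dec starts Sat (31d).
Five-Friday months: March, June, August, November → 4.

4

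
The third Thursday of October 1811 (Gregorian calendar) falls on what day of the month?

17

October 1, 1811 is a Tuesday, so the first Thursday is the 3rd.
The third Thursday is 3 + 14 = 17.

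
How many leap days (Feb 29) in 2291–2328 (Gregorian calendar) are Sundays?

Leap years in 2291–2328: 9 of them.
Feb 29 weekday advances by 5 (mod 7) from one leap year to the next four years later (or differs when a century non-leap intervenes).
Leap-day weekdays: 2292:Mon 2296:Sat 2304:Mon 2308:Sat 2312:Thu 2316:Tue 2320:Sun✓ 2324:Fri 2328:Wed
Sunday: 2320 → 1.

1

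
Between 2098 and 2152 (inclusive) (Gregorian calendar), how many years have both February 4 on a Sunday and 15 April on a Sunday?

Check each year's weekday for February 4 and 15 April:
  2098: Tue/Tue  2099: Wed/Wed  2100: Thu/Thu  2101: Fri/Fri  2102: Sat/Sat  2103: Sun/Sun ✓  2104: Mon/Tue  2105: Wed/Wed  2106: Thu/Thu  2107: Fri/Fri  2108: Sat/Sun  2109: Mon/Mon  2110: Tue/Tue  2111: Wed/Wed  …(27 more)…  2139: Wed/Wed  2140: Thu/Fri  2141: Sat/Sat  2142: Sun/Sun ✓  2143: Mon/Mon  2144: Tue/Wed  2145: Thu/Thu  2146: Fri/Fri  2147: Sat/Sat  2148: Sun/Mon  2149: Tue/Tue  2150: Wed/Wed  2151: Thu/Thu  2152: Fri/Sat
Both conditions hold in: 2103, 2114, 2125, 2131, 2142 — 5.

5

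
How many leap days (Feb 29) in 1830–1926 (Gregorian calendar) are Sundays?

3

Leap years in 1830–1926: 23 of them.
Feb 29 weekday advances by 5 (mod 7) from one leap year to the next four years later (or differs when a century non-leap intervenes).
Leap-day weekdays: 1832:Wed 1836:Mon 1840:Sat 1844:Thu 1848:Tue 1852:Sun✓ 1856:Fri 1860:Wed 1864:Mon 1868:Sat 1872:Thu 1876:Tue 1880:Sun✓ 1884:Fri 1888:Wed 1892:Mon 1896:Sat 1904:Mon 1908:Sat 1912:Thu 1916:Tue 1920:Sun✓ 1924:Fri
Sunday: 1852, 1880, 1920 → 3.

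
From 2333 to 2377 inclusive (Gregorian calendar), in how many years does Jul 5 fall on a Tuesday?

6

Track Jul 5's weekday year by year (advancing +1, or +2 across a Feb 29):
  2333: Wed  2334: Thu (+1)  2335: Fri (+1)  2336: Sun (+2)  2337: Mon (+1)
  2338: Tue (+1) ✓  2339: Wed (+1)  2340: Fri (+2)  2341: Sat (+1)  2342: Sun (+1)
  2343: Mon (+1)  2344: Wed (+2)  2345: Thu (+1)  2346: Fri (+1)  … (17 more years) …
  2364: Sun (+2)  2365: Mon (+1)  2366: Tue (+1) ✓  2367: Wed (+1)  2368: Fri (+2)
  2369: Sat (+1)  2370: Sun (+1)  2371: Mon (+1)  2372: Wed (+2)  2373: Thu (+1)
  2374: Fri (+1)  2375: Sat (+1)  2376: Mon (+2)  2377: Tue (+1) ✓
Tuesday years: 2338, 2349, 2355, 2360, 2366, 2377 — 6 in total.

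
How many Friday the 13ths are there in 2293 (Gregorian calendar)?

Check the 13th of each month of 2293: Jan 13: Fri, Feb 13: Mon, Mar 13: Mon, Apr 13: Thu, May 13: Sat, Jun 13: Tue, Jul 13: Thu, Aug 13: Sun, Sep 13: Wed, Oct 13: Fri, Nov 13: Mon, Dec 13: Wed.
Friday occurs in January, October — 2 months.

2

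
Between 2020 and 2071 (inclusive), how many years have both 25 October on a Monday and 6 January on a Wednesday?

6

Check each year's weekday for 25 October and 6 January:
  2020: Sun/Mon  2021: Mon/Wed ✓  2022: Tue/Thu  2023: Wed/Fri  2024: Fri/Sat  2025: Sat/Mon  2026: Sun/Tue  2027: Mon/Wed ✓  2028: Wed/Thu  2029: Thu/Sat  2030: Fri/Sun  2031: Sat/Mon  2032: Mon/Tue  2033: Tue/Thu  …(24 more)…  2058: Fri/Sun  2059: Sat/Mon  2060: Mon/Tue  2061: Tue/Thu  2062: Wed/Fri  2063: Thu/Sat  2064: Sat/Sun  2065: Sun/Tue  2066: Mon/Wed ✓  2067: Tue/Thu  2068: Thu/Fri  2069: Fri/Sun  2070: Sat/Mon  2071: Sun/Tue
Both conditions hold in: 2021, 2027, 2038, 2049, 2055, 2066 — 6.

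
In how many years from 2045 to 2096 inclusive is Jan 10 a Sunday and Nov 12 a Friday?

6

Check each year's weekday for Jan 10 and Nov 12:
  2045: Tue/Sun  2046: Wed/Mon  2047: Thu/Tue  2048: Fri/Thu  2049: Sun/Fri ✓  2050: Mon/Sat  2051: Tue/Sun  2052: Wed/Tue  2053: Fri/Wed  2054: Sat/Thu  2055: Sun/Fri ✓  2056: Mon/Sun  2057: Wed/Mon  2058: Thu/Tue  …(24 more)…  2083: Sun/Fri ✓  2084: Mon/Sun  2085: Wed/Mon  2086: Thu/Tue  2087: Fri/Wed  2088: Sat/Fri  2089: Mon/Sat  2090: Tue/Sun  2091: Wed/Mon  2092: Thu/Wed  2093: Sat/Thu  2094: Sun/Fri ✓  2095: Mon/Sat  2096: Tue/Mon
Both conditions hold in: 2049, 2055, 2066, 2077, 2083, 2094 — 6.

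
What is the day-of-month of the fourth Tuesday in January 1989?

24

January 1, 1989 is a Sunday, so the first Tuesday is the 3rd.
The fourth Tuesday is 3 + 21 = 24.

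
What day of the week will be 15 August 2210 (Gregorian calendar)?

January 1, 2210 is a Monday.
August 15 is day 227 of the year, i.e. 226 days after Jan 1.
226 mod 7 = 2, so advance 2 weekdays from Monday: Wednesday.

Wednesday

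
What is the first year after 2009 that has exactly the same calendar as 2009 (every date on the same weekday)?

2015

Two years share a calendar iff Jan 1 falls on the same weekday and both are leap or both are common. 2009: Jan 1 is Thursday, common year.
2010: Jan 1 Friday, common
2011: Jan 1 Saturday, common
2012: Jan 1 Sunday, leap
2013: Jan 1 Tuesday, common
2014: Jan 1 Wednesday, common
2015: Jan 1 Thursday, common
2015 matches on both conditions.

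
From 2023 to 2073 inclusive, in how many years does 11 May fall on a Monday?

7

Track 11 May's weekday year by year (advancing +1, or +2 across a Feb 29):
  2023: Thu  2024: Sat (+2)  2025: Sun (+1)  2026: Mon (+1) ✓  2027: Tue (+1)
  2028: Thu (+2)  2029: Fri (+1)  2030: Sat (+1)  2031: Sun (+1)  2032: Tue (+2)
  2033: Wed (+1)  2034: Thu (+1)  2035: Fri (+1)  2036: Sun (+2)  … (23 more years) …
  2060: Tue (+2)  2061: Wed (+1)  2062: Thu (+1)  2063: Fri (+1)  2064: Sun (+2)
  2065: Mon (+1) ✓  2066: Tue (+1)  2067: Wed (+1)  2068: Fri (+2)  2069: Sat (+1)
  2070: Sun (+1)  2071: Mon (+1) ✓  2072: Wed (+2)  2073: Thu (+1)
Monday years: 2026, 2037, 2043, 2048, 2054, 2065, 2071 — 7 in total.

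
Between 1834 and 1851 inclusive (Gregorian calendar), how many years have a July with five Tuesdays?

8

July has 31 days; it has five Tuesdays when Tuesday falls among the first (month-length − 28) days — i.e. when July 1 is one of Tuesday/Monday/Sunday.
July 1 by year: 1834:Tue✓ 1835:Wed 1836:Fri 1837:Sat 1838:Sun✓ 1839:Mon✓ 1840:Wed 1841:Thu 1842:Fri 1843:Sat 1844:Mon✓ 1845:Tue✓ 1846:Wed 1847:Thu 1848:Sat 1849:Sun✓ 1850:Mon✓ 1851:Tue✓
Years with five Tuesdays: 1834, 1838, 1839, 1844, 1845, 1849, 1850, 1851 → 8.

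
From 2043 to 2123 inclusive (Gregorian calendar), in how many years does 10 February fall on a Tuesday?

12

Track 10 February's weekday year by year (advancing +1, or +2 across a Feb 29):
  2043: Tue ✓  2044: Wed (+1)  2045: Fri (+2)  2046: Sat (+1)  2047: Sun (+1)
  2048: Mon (+1)  2049: Wed (+2)  2050: Thu (+1)  2051: Fri (+1)  2052: Sat (+1)
  2053: Mon (+2)  2054: Tue (+1) ✓  2055: Wed (+1)  2056: Thu (+1)  … (53 more years) …
  2110: Mon (+1)  2111: Tue (+1) ✓  2112: Wed (+1)  2113: Fri (+2)  2114: Sat (+1)
  2115: Sun (+1)  2116: Mon (+1)  2117: Wed (+2)  2118: Thu (+1)  2119: Fri (+1)
  2120: Sat (+1)  2121: Mon (+2)  2122: Tue (+1) ✓  2123: Wed (+1)
Tuesday years: 2043, 2054, 2060, 2065, 2071, 2082, 2088, 2093, 2099, 2105, 2111, 2122 — 12 in total.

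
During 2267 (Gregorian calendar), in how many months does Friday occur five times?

A month of length L has five Fridays iff its first Friday is on day ≤ L−28 (so day 1–3 in a 31-day month, 1–2 in a 30-day month, day 1 in a leap February).
Checking each month of 2267: Jan starts Tue (31d); Feb starts Fri (28d); Mar starts Fri (31d) ✓; Apr starts Mon (30d); May starts Wed (31d) ✓; Jun starts Sat (30d); Jul starts Mon (31d); Aug starts Thu (31d) ✓; Sep starts Sun (30d); Oct starts Tue (31d); Nov starts Fri (30d) ✓; Dec starts Sun (31d).
Five-Friday months: March, May, August, November → 4.

4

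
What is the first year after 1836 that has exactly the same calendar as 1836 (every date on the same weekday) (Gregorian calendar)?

Two years share a calendar iff Jan 1 falls on the same weekday and both are leap or both are common. 1836: Jan 1 is Friday, leap year.
1837: Jan 1 Sunday, common
1838: Jan 1 Monday, common
1839: Jan 1 Tuesday, common
1840: Jan 1 Wednesday, leap
1841: Jan 1 Friday, common
1842: Jan 1 Saturday, common
1843: Jan 1 Sunday, common
1844: Jan 1 Monday, leap
1845: Jan 1 Wednesday, common
1846: Jan 1 Thursday, common
1847: Jan 1 Friday, common
1848: Jan 1 Saturday, leap
1849: Jan 1 Monday, common
1850: Jan 1 Tuesday, common
1851: Jan 1 Wednesday, common
1852: Jan 1 Thursday, leap
1853: Jan 1 Saturday, common
1854: Jan 1 Sunday, common
1855: Jan 1 Monday, common
1856: Jan 1 Tuesday, leap
1857: Jan 1 Thursday, common
1858: Jan 1 Friday, common
1859: Jan 1 Saturday, common
1860: Jan 1 Sunday, leap
1861: Jan 1 Tuesday, common
1862: Jan 1 Wednesday, common
1863: Jan 1 Thursday, common
1864: Jan 1 Friday, leap
1864 matches on both conditions.

1864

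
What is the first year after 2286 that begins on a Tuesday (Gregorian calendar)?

2289

Jan 1 advances by 2 weekdays after a leap year and by 1 after a common year.
2286: Jan 1 is Friday.
2287: Saturday
2288: Sunday (leap)
2289: Tuesday
2289 begins on a Tuesday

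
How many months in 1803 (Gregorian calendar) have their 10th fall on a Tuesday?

Check the 10th of each month of 1803: Jan 10: Mon, Feb 10: Thu, Mar 10: Thu, Apr 10: Sun, May 10: Tue, Jun 10: Fri, Jul 10: Sun, Aug 10: Wed, Sep 10: Sat, Oct 10: Mon, Nov 10: Thu, Dec 10: Sat.
Tuesday occurs in May — 1 month.

1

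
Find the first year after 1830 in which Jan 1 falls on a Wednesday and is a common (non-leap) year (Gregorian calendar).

Jan 1 advances by 2 weekdays after a leap year and by 1 after a common year.
1830: Jan 1 is Friday.
1831: Saturday
1832: Sunday (leap)
1833: Tuesday
1834: Wednesday
1834 begins on a Wednesday and is a common year.

1834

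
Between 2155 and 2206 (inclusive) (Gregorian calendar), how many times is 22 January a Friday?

Track 22 January's weekday year by year (advancing +1, or +2 across a Feb 29):
  2155: Wed  2156: Thu (+1)  2157: Sat (+2)  2158: Sun (+1)  2159: Mon (+1)
  2160: Tue (+1)  2161: Thu (+2)  2162: Fri (+1) ✓  2163: Sat (+1)  2164: Sun (+1)
  2165: Tue (+2)  2166: Wed (+1)  2167: Thu (+1)  2168: Fri (+1) ✓  … (24 more years) …
  2193: Tue (+2)  2194: Wed (+1)  2195: Thu (+1)  2196: Fri (+1) ✓  2197: Sun (+2)
  2198: Mon (+1)  2199: Tue (+1)  2200: Wed (+1)  2201: Thu (+1)  2202: Fri (+1) ✓
  2203: Sat (+1)  2204: Sun (+1)  2205: Tue (+2)  2206: Wed (+1)
Friday years: 2162, 2168, 2173, 2179, 2190, 2196, 2202 — 7 in total.

7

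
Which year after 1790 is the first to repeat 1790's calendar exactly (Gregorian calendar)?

Two years share a calendar iff Jan 1 falls on the same weekday and both are leap or both are common. 1790: Jan 1 is Friday, common year.
1791: Jan 1 Saturday, common
1792: Jan 1 Sunday, leap
1793: Jan 1 Tuesday, common
1794: Jan 1 Wednesday, common
1795: Jan 1 Thursday, common
1796: Jan 1 Friday, leap
1797: Jan 1 Sunday, common
1798: Jan 1 Monday, common
1799: Jan 1 Tuesday, common
1800: Jan 1 Wednesday, common
1801: Jan 1 Thursday, common
1802: Jan 1 Friday, common
1802 matches on both conditions.

1802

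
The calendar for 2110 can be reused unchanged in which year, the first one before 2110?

2098

Two years share a calendar iff Jan 1 falls on the same weekday and both are leap or both are common. 2110: Jan 1 is Wednesday, common year.
2109: Jan 1 Tuesday, common
2108: Jan 1 Sunday, leap
2107: Jan 1 Saturday, common
2106: Jan 1 Friday, common
2105: Jan 1 Thursday, common
2104: Jan 1 Tuesday, leap
2103: Jan 1 Monday, common
2102: Jan 1 Sunday, common
2101: Jan 1 Saturday, common
2100: Jan 1 Friday, common
2099: Jan 1 Thursday, common
2098: Jan 1 Wednesday, common
2098 matches on both conditions.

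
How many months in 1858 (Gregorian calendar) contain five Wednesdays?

A month of length L has five Wednesdays iff its first Wednesday is on day ≤ L−28 (so day 1–3 in a 31-day month, 1–2 in a 30-day month, day 1 in a leap February).
Checking each month of 1858: Jan starts Fri (31d); Feb starts Mon (28d); Mar starts Mon (31d) ✓; Apr starts Thu (30d); May starts Sat (31d); Jun starts Tue (30d) ✓; Jul starts Thu (31d); Aug starts Sun (31d); Sep starts Wed (30d) ✓; Oct starts Fri (31d); Nov starts Mon (30d); Dec starts Wed (31d) ✓.
Five-Wednesday months: March, June, September, December → 4.

4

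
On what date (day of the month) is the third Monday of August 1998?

August 1, 1998 is a Saturday, so the first Monday is the 3rd.
The third Monday is 3 + 14 = 17.

17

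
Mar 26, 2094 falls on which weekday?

Friday

January 1, 2094 is a Friday.
March 26 is day 85 of the year, i.e. 84 days after Jan 1.
84 mod 7 = 0, so advance 0 weekdays from Friday: Friday.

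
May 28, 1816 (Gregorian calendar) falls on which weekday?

Tuesday

January 1, 1816 is a Monday.
May 28 is day 149 of the year, i.e. 148 days after Jan 1.
148 mod 7 = 1, so advance 1 weekday from Monday: Tuesday.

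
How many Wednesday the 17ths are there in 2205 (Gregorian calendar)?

Check the 17th of each month of 2205: Jan 17: Thu, Feb 17: Sun, Mar 17: Sun, Apr 17: Wed, May 17: Fri, Jun 17: Mon, Jul 17: Wed, Aug 17: Sat, Sep 17: Tue, Oct 17: Thu, Nov 17: Sun, Dec 17: Tue.
Wednesday occurs in April, July — 2 months.

2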